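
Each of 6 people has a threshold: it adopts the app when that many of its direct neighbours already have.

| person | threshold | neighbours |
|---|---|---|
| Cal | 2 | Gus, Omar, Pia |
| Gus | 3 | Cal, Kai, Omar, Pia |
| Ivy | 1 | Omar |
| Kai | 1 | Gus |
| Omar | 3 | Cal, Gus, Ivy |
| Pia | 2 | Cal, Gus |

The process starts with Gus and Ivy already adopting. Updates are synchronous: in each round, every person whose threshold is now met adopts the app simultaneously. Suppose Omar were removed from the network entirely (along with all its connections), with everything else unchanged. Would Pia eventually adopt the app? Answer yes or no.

With Omar removed:
Round 1 — Gus, Ivy adopt the app (initial).
Round 2 — checking thresholds:
  Cal: 1 of 2 neighbours < 2, below threshold.
  Kai: 1 of 1 neighbours ≥ 1, adopts the app.
  Pia: 1 of 2 neighbours < 2, below threshold.
Round 3 — no new adoptions; cascade stops.

no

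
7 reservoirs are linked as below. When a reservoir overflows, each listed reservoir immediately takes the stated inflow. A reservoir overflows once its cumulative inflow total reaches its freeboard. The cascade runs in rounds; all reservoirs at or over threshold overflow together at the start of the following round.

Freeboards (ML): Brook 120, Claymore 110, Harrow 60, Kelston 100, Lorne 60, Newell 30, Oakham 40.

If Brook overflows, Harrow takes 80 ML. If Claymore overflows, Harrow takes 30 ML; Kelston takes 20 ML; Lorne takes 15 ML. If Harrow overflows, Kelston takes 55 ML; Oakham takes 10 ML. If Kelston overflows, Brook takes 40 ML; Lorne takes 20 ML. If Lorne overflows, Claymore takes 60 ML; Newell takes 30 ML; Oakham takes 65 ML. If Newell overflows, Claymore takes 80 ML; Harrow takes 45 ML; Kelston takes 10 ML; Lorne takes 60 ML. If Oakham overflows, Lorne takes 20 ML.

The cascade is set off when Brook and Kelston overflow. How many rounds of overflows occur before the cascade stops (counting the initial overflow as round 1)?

2

Round 1 — Brook, Kelston overflow (initial).
  Harrow: +80 → 80 ≥ 60
  Lorne: +20 → 20 < 60
Round 2 — Harrow overflows.
  Oakham: +10 → 10 < 40
No further overflows.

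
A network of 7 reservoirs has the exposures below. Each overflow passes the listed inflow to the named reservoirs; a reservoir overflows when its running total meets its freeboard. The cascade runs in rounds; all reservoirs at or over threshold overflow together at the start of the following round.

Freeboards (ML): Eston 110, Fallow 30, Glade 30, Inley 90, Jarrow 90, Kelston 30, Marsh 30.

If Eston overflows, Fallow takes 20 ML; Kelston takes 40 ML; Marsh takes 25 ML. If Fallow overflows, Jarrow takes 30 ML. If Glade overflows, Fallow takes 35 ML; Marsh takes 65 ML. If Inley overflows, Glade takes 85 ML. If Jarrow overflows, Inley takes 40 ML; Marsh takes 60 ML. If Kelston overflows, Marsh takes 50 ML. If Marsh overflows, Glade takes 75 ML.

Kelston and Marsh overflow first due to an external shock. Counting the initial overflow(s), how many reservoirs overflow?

4

Round 1 — Kelston, Marsh overflow (initial).
  Glade: +75 → 75 ≥ 30
Round 2 — Glade overflows.
  Fallow: +35 → 35 ≥ 30
Round 3 — Fallow overflows.
  Jarrow: +30 → 30 < 90
No further overflows.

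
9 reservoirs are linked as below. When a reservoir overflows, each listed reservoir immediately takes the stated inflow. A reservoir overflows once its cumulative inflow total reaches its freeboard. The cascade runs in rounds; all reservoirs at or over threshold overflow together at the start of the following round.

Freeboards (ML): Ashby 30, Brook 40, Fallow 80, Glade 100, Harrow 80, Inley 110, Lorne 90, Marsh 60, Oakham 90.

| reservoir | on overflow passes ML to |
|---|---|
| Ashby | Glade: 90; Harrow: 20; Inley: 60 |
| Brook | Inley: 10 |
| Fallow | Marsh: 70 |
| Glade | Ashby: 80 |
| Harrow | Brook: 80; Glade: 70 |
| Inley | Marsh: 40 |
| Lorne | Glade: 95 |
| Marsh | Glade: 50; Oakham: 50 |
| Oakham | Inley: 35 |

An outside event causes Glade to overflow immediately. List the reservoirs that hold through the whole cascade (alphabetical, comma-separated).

Round 1 — Glade overflows (initial).
  Ashby: +80 → 80 ≥ 30
Round 2 — Ashby overflows.
  Harrow: +20 → 20 < 80
  Inley: +60 → 60 < 110
No further overflows.

Brook, Fallow, Harrow, Inley, Lorne, Marsh, Oakham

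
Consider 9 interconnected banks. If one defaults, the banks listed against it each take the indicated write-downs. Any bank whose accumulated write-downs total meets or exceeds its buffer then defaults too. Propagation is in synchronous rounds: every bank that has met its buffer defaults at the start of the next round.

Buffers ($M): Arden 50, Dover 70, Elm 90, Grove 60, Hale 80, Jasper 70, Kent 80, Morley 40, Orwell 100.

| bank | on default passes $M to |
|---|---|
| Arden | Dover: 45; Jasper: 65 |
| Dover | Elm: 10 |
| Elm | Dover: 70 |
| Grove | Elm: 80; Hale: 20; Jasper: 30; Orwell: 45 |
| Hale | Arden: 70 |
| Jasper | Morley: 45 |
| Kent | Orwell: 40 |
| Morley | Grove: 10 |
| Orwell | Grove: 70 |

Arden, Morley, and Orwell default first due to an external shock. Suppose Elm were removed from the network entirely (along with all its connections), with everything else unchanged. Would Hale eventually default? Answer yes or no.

With Elm removed:
Round 1 — Arden, Morley, Orwell default (initial).
  Dover: +45 → 45 < 70
  Grove: +10+70 → 80 ≥ 60
  Jasper: +65 → 65 < 70
Round 2 — Grove defaults.
  Hale: +20 → 20 < 80
  Jasper: +30 → 95 ≥ 70
Round 3 — Jasper defaults.
No further defaults.

no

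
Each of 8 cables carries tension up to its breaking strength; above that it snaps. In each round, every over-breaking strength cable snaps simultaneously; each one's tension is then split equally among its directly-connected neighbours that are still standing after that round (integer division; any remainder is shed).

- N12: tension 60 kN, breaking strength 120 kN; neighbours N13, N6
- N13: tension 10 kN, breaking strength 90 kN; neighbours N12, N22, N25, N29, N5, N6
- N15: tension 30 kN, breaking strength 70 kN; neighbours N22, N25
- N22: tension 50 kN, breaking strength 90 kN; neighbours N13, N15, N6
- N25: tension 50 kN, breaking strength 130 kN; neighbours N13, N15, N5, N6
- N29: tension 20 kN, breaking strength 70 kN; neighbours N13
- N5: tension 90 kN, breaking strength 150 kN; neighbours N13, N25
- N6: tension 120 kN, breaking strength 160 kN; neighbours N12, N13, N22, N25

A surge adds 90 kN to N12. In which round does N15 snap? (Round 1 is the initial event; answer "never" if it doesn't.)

4

Round 1 — N12 at 150 > 120. N12 snaps.
  N12 sheds 150 kN to N13, N6: 75 each.
    N13: 10+75 = 85 ≤ 90
    N6: 120+75 = 195 > 160
Round 2 — N6 snaps.
  N6 sheds 195 kN to N13, N22, N25: 65 each.
    N13: 85+65 = 150 > 90
    N22: 50+65 = 115 > 90
    N25: 50+65 = 115 ≤ 130
Round 3 — N13, N22 snap.
  N13 sheds 150 kN to N25, N29, N5: 50 each.
    N25: 115+50 = 165 > 130
    N29: 20+50 = 70 ≤ 70
    N5: 90+50 = 140 ≤ 150
  N22 sheds 115 kN to N15: 115 each.
    N15: 30+115 = 145 > 70
Round 4 — N15, N25 snap.
  N15 sheds 145 kN: no online neighbours, lost.
  N25 sheds 165 kN to N5: 165 each.
    N5: 140+165 = 305 > 150
Round 5 — N5 snaps.
  N5 sheds 305 kN: no online neighbours, lost.
No further breaks.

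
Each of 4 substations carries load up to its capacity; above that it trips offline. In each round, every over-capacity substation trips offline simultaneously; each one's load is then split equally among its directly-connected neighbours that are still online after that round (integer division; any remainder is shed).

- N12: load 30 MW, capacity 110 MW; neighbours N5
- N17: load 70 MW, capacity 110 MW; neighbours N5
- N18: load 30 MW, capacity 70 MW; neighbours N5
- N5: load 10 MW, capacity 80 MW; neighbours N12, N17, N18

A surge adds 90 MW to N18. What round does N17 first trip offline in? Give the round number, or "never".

Round 1 — N18 at 120 > 70. N18 trips offline.
  N18 sheds 120 MW to N5: 120 each.
    N5: 10+120 = 130 > 80
Round 2 — N5 trips offline.
  N5 sheds 130 MW to N12, N17: 65 each.
    N12: 30+65 = 95 ≤ 110
    N17: 70+65 = 135 > 110
Round 3 — N17 trips offline.
  N17 sheds 135 MW: no online neighbours, lost.
No further trips.

3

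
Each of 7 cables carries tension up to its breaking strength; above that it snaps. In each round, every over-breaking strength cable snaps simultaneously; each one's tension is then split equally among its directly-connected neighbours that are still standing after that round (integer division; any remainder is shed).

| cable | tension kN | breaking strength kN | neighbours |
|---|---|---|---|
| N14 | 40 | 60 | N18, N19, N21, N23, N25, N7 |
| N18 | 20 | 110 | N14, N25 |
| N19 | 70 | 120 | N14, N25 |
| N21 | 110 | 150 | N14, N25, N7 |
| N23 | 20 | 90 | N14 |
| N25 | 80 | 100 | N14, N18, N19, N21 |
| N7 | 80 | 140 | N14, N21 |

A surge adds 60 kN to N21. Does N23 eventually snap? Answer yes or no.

Round 1 — N21 at 170 > 150. N21 snaps.
  N21 sheds 170 kN to N14, N25, N7: 56 each (2 lost).
    N14: 40+56 = 96 > 60
    N25: 80+56 = 136 > 100
    N7: 80+56 = 136 ≤ 140
Round 2 — N14, N25 snap.
  N14 sheds 96 kN to N18, N19, N23, N7: 24 each.
    N18: 20+24 = 44 ≤ 110
    N19: 70+24 = 94 ≤ 120
    N23: 20+24 = 44 ≤ 90
    N7: 136+24 = 160 > 140
  N25 sheds 136 kN to N18, N19: 68 each.
    N18: 44+68 = 112 > 110
    N19: 94+68 = 162 > 120
Round 3 — N18, N19, N7 snap.
  N18 sheds 112 kN: no online neighbours, lost.
  N19 sheds 162 kN: no online neighbours, lost.
  N7 sheds 160 kN: no online neighbours, lost.
No further breaks.

no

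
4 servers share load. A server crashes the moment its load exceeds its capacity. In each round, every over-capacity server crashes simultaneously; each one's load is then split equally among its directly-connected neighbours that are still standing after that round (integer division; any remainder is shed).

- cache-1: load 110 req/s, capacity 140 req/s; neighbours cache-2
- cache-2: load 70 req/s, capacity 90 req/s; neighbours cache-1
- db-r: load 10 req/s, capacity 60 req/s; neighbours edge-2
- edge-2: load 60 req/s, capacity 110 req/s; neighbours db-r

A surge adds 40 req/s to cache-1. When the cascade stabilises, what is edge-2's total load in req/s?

Round 1 — cache-1 at 150 > 140. cache-1 crashes.
  cache-1 sheds 150 req/s to cache-2: 150 each.
    cache-2: 70+150 = 220 > 90
Round 2 — cache-2 crashes.
  cache-2 sheds 220 req/s: no online neighbours, lost.
No further crashes.

60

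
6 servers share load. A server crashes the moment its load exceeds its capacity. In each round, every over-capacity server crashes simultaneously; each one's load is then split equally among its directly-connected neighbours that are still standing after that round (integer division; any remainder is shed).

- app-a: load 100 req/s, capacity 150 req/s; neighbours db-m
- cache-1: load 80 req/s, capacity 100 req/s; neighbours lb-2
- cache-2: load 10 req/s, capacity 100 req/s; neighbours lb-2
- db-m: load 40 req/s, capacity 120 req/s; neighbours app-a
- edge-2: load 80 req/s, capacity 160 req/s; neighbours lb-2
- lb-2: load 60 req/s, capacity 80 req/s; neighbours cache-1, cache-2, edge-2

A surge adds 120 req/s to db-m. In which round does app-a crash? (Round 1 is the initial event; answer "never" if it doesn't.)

Round 1 — db-m at 160 > 120. db-m crashes.
  db-m sheds 160 req/s to app-a: 160 each.
    app-a: 100+160 = 260 > 150
Round 2 — app-a crashes.
  app-a sheds 260 req/s: no online neighbours, lost.
No further crashes.

2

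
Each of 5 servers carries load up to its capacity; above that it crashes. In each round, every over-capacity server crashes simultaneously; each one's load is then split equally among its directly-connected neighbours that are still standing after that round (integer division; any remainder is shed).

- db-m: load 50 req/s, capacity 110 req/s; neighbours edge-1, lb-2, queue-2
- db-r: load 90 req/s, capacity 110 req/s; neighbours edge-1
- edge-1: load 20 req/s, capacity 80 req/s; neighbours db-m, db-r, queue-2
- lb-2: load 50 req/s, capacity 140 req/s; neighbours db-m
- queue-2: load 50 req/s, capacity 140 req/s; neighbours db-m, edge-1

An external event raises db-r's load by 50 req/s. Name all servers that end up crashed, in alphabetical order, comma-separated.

db-m, db-r, edge-1, queue-2

Round 1 — db-r at 140 > 110. db-r crashes.
  db-r sheds 140 req/s to edge-1: 140 each.
    edge-1: 20+140 = 160 > 80
Round 2 — edge-1 crashes.
  edge-1 sheds 160 req/s to db-m, queue-2: 80 each.
    db-m: 50+80 = 130 > 110
    queue-2: 50+80 = 130 ≤ 140
Round 3 — db-m crashes.
  db-m sheds 130 req/s to lb-2, queue-2: 65 each.
    lb-2: 50+65 = 115 ≤ 140
    queue-2: 130+65 = 195 > 140
Round 4 — queue-2 crashes.
  queue-2 sheds 195 req/s: no online neighbours, lost.
No further crashes.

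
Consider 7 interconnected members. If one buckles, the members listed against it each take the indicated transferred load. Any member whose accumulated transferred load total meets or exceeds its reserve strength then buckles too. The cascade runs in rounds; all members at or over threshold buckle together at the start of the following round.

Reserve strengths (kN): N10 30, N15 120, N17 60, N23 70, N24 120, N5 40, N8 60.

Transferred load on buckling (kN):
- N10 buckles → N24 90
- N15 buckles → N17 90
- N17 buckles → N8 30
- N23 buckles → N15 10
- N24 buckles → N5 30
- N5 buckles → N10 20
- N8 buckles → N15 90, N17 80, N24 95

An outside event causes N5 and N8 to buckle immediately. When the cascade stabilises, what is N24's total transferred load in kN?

Round 1 — N5, N8 buckle (initial).
  N10: +20 → 20 < 30
  N15: +90 → 90 < 120
  N17: +80 → 80 ≥ 60
  N24: +95 → 95 < 120
Round 2 — N17 buckles.
No further bucklings.

95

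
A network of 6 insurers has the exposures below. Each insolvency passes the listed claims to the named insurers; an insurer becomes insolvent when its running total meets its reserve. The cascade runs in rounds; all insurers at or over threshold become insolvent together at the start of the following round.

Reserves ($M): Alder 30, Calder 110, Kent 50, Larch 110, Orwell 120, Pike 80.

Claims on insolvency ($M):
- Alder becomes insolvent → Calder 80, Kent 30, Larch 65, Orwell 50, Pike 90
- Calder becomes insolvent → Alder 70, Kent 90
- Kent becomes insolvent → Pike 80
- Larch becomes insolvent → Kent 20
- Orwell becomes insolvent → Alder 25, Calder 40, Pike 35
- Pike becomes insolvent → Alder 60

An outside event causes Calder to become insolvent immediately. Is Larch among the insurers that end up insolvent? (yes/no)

no

Round 1 — Calder becomes insolvent (initial).
  Alder: +70 → 70 ≥ 30
  Kent: +90 → 90 ≥ 50
Round 2 — Alder, Kent become insolvent.
  Larch: +65 → 65 < 110
  Orwell: +50 → 50 < 120
  Pike: +90+80 → 170 ≥ 80
Round 3 — Pike becomes insolvent.
No further insolvencies.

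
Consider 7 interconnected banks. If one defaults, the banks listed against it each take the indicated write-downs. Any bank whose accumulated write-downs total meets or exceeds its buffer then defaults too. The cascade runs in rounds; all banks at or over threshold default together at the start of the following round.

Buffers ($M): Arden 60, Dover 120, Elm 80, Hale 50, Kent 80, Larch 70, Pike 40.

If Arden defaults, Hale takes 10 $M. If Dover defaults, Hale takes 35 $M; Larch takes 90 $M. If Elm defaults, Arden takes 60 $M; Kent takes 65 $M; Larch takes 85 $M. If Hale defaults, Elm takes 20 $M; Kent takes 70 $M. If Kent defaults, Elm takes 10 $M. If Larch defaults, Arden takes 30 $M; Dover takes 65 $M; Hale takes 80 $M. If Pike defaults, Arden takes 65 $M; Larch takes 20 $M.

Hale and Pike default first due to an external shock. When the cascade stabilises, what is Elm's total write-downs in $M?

20

Round 1 — Hale, Pike default (initial).
  Arden: +65 → 65 ≥ 60
  Elm: +20 → 20 < 80
  Kent: +70 → 70 < 80
  Larch: +20 → 20 < 70
Round 2 — Arden defaults.
No further defaults.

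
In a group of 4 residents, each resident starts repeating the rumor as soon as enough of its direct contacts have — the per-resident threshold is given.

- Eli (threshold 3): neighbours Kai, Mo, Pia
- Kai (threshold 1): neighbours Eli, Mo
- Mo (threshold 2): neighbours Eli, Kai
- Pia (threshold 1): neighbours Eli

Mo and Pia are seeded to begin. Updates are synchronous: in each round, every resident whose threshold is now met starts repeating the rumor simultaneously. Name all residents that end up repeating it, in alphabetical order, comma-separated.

Eli, Kai, Mo, Pia

Round 1 — Mo, Pia start repeating the rumor (initial).
Round 2 — checking thresholds:
  Eli: 2 of 3 neighbours < 3, holds.
  Kai: 1 of 2 neighbours ≥ 1, starts repeating the rumor.
Round 3 — checking thresholds:
  Eli: 3 of 3 neighbours ≥ 3, starts repeating the rumor.
Round 4 — no new spreads; cascade stops.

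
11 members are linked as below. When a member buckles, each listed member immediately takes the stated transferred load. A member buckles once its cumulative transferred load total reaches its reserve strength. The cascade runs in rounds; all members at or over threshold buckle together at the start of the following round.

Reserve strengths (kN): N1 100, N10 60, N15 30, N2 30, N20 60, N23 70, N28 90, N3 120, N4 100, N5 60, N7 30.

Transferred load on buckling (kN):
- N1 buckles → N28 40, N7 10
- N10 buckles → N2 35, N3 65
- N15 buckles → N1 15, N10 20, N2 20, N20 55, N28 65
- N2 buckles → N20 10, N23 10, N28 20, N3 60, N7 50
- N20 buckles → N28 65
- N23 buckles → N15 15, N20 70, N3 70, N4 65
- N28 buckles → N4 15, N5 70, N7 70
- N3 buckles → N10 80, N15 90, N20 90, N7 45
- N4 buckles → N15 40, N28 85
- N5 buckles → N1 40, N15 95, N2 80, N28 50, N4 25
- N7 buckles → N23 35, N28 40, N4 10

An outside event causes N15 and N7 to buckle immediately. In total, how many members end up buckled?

Round 1 — N15, N7 buckle (initial).
  N1: +15 → 15 < 100
  N10: +20 → 20 < 60
  N2: +20 → 20 < 30
  N20: +55 → 55 < 60
  N23: +35 → 35 < 70
  N28: +65+40 → 105 ≥ 90
  N4: +10 → 10 < 100
Round 2 — N28 buckles.
  N4: +15 → 25 < 100
  N5: +70 → 70 ≥ 60
Round 3 — N5 buckles.
  N1: +40 → 55 < 100
  N2: +80 → 100 ≥ 30
  N4: +25 → 50 < 100
Round 4 — N2 buckles.
  N20: +10 → 65 ≥ 60
  N23: +10 → 45 < 70
  N3: +60 → 60 < 120
Round 5 — N20 buckles.
No further bucklings.

6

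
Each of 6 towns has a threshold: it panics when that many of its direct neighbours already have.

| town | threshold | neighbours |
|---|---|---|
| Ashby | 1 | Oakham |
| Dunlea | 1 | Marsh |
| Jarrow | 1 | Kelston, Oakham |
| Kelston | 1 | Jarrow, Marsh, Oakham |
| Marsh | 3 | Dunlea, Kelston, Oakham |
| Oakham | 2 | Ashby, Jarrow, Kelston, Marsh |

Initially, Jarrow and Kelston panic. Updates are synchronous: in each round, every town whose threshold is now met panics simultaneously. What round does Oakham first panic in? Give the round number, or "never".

Round 1 — Jarrow, Kelston panic (initial).
Round 2 — checking thresholds:
  Marsh: 1 of 3 neighbours < 3, holds.
  Oakham: 2 of 4 neighbours ≥ 2, panics.
Round 3 — checking thresholds:
  Ashby: 1 of 1 neighbours ≥ 1, panics.
  Marsh: 2 of 3 neighbours < 3, holds.
Round 4 — no new panics; cascade stops.

2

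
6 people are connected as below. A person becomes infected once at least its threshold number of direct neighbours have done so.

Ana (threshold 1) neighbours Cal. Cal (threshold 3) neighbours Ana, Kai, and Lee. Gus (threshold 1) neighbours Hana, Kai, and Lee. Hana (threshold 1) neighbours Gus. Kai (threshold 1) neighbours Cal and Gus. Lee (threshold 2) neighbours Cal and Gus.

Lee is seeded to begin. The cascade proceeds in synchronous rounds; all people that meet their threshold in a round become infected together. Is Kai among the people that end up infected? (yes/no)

Round 1 — Lee becomes infected (initial).
Round 2 — checking thresholds:
  Cal: 1 of 3 neighbours < 3, holds.
  Gus: 1 of 3 neighbours ≥ 1, becomes infected.
Round 3 — checking thresholds:
  Cal: 1 of 3 neighbours < 3, holds.
  Hana: 1 of 1 neighbours ≥ 1, becomes infected.
  Kai: 1 of 2 neighbours ≥ 1, becomes infected.
Round 4 — no new infections; cascade stops.

yes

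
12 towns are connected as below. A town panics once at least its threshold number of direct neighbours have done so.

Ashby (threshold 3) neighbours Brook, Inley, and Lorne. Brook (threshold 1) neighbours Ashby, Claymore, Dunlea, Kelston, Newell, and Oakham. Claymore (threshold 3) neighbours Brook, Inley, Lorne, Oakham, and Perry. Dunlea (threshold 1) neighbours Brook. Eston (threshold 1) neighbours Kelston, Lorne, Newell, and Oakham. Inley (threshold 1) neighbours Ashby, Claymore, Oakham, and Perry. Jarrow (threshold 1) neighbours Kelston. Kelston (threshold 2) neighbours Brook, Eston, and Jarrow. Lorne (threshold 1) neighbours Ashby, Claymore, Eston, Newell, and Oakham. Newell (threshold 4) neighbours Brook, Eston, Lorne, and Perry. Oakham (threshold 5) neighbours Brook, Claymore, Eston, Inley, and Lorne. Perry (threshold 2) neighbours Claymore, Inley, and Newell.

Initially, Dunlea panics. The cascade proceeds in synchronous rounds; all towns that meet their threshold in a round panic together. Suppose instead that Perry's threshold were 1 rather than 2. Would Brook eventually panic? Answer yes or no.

yes

With Perry's threshold at 1:
Round 1 — Dunlea panics (initial).
Round 2 — checking thresholds:
  Brook: 1 of 6 neighbours ≥ 1, panics.
Round 3 — no new panics; cascade stops.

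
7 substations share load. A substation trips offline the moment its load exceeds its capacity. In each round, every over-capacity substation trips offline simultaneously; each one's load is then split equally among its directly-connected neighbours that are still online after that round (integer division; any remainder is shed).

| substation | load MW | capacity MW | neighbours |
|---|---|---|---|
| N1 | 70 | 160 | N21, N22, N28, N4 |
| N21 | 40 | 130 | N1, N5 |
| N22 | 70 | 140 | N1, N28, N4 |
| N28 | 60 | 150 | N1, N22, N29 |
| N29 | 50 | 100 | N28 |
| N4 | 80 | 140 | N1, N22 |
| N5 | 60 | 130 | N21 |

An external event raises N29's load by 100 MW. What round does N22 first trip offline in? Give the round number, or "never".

3

Round 1 — N29 at 150 > 100. N29 trips offline.
  N29 sheds 150 MW to N28: 150 each.
    N28: 60+150 = 210 > 150
Round 2 — N28 trips offline.
  N28 sheds 210 MW to N1, N22: 105 each.
    N1: 70+105 = 175 > 160
    N22: 70+105 = 175 > 140
Round 3 — N1, N22 trip offline.
  N1 sheds 175 MW to N21, N4: 87 each (1 lost).
    N21: 40+87 = 127 ≤ 130
    N4: 80+87 = 167 > 140
  N22 sheds 175 MW to N4: 175 each.
    N4: 167+175 = 342 > 140
Round 4 — N4 trips offline.
  N4 sheds 342 MW: no online neighbours, lost.
No further trips.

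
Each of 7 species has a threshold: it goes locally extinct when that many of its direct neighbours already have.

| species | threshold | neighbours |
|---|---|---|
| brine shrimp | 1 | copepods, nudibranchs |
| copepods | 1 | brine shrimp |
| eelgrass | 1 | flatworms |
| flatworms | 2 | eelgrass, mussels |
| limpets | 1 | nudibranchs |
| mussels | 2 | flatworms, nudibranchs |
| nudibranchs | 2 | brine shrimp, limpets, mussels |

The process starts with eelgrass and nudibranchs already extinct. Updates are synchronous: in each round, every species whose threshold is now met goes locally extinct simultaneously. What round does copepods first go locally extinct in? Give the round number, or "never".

Round 1 — eelgrass, nudibranchs go locally extinct (initial).
Round 2 — checking thresholds:
  brine shrimp: 1 of 2 neighbours ≥ 1, goes locally extinct.
  flatworms: 1 of 2 neighbours < 2, below threshold.
  limpets: 1 of 1 neighbours ≥ 1, goes locally extinct.
  mussels: 1 of 2 neighbours < 2, below threshold.
Round 3 — checking thresholds:
  copepods: 1 of 1 neighbours ≥ 1, goes locally extinct.
  flatworms: 1 of 2 neighbours < 2, below threshold.
  mussels: 1 of 2 neighbours < 2, below threshold.
Round 4 — no new extinctions; cascade stops.

3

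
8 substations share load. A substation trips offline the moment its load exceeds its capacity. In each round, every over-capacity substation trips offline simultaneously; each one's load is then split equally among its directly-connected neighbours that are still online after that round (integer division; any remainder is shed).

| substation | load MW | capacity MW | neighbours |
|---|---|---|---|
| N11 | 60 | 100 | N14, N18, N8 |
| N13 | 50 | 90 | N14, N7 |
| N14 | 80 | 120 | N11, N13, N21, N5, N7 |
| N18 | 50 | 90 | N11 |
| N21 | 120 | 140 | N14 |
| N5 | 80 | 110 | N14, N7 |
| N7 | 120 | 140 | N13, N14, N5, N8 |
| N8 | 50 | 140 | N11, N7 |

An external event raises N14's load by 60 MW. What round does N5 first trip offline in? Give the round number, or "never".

Round 1 — N14 at 140 > 120. N14 trips offline.
  N14 sheds 140 MW to N11, N13, N21, N5, N7: 28 each.
    N11: 60+28 = 88 ≤ 100
    N13: 50+28 = 78 ≤ 90
    N21: 120+28 = 148 > 140
    N5: 80+28 = 108 ≤ 110
    N7: 120+28 = 148 > 140
Round 2 — N21, N7 trip offline.
  N21 sheds 148 MW: no online neighbours, lost.
  N7 sheds 148 MW to N13, N5, N8: 49 each (1 lost).
    N13: 78+49 = 127 > 90
    N5: 108+49 = 157 > 110
    N8: 50+49 = 99 ≤ 140
Round 3 — N13, N5 trip offline.
  N13 sheds 127 MW: no online neighbours, lost.
  N5 sheds 157 MW: no online neighbours, lost.
No further trips.

3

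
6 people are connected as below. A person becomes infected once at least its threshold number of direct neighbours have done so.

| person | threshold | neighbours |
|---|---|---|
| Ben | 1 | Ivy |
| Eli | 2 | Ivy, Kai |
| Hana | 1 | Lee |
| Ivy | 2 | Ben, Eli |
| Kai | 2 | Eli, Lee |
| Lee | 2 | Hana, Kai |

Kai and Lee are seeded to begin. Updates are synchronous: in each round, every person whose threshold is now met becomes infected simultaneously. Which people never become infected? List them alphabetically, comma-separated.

Ben, Eli, Ivy

Round 1 — Kai, Lee become infected (initial).
Round 2 — checking thresholds:
  Eli: 1 of 2 neighbours < 2, holds.
  Hana: 1 of 1 neighbours ≥ 1, becomes infected.
Round 3 — no new infections; cascade stops.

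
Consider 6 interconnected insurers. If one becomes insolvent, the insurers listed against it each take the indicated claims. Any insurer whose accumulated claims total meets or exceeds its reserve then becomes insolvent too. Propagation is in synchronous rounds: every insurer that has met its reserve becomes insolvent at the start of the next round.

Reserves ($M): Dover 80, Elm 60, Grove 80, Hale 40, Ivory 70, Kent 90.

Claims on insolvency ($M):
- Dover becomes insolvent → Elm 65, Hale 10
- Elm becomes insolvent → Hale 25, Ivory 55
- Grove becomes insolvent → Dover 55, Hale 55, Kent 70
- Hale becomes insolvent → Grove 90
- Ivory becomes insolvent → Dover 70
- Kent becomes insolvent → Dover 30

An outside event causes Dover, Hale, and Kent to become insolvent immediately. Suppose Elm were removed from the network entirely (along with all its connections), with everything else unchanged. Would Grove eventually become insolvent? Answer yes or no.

With Elm removed:
Round 1 — Dover, Hale, Kent become insolvent (initial).
  Grove: +90 → 90 ≥ 80
Round 2 — Grove becomes insolvent.
No further insolvencies.

yes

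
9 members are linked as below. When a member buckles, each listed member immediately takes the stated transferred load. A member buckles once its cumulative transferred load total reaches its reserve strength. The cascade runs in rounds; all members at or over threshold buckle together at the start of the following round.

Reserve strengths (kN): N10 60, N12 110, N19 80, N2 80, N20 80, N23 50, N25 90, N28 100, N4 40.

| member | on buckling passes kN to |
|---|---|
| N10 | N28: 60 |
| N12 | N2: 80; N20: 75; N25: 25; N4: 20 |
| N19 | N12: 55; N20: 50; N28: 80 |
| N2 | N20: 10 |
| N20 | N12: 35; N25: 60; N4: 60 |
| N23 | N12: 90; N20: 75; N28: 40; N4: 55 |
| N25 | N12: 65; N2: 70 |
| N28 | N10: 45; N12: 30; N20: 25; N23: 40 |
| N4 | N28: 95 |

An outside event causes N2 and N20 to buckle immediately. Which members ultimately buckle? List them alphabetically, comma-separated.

N2, N20, N4

Round 1 — N2, N20 buckle (initial).
  N12: +35 → 35 < 110
  N25: +60 → 60 < 90
  N4: +60 → 60 ≥ 40
Round 2 — N4 buckles.
  N28: +95 → 95 < 100
No further bucklings.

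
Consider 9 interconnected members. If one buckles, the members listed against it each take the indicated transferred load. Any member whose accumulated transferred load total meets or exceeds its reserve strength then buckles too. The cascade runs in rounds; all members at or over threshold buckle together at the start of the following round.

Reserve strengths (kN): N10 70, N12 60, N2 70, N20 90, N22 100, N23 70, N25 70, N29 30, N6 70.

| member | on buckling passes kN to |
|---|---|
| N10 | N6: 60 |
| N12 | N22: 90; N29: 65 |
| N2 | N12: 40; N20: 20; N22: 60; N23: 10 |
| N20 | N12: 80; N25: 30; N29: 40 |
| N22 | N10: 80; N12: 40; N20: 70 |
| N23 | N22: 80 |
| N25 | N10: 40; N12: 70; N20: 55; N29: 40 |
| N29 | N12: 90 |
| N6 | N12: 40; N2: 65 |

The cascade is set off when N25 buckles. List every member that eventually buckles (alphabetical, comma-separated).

N12, N25, N29

Round 1 — N25 buckles (initial).
  N10: +40 → 40 < 70
  N12: +70 → 70 ≥ 60
  N20: +55 → 55 < 90
  N29: +40 → 40 ≥ 30
Round 2 — N12, N29 buckle.
  N22: +90 → 90 < 100
No further bucklings.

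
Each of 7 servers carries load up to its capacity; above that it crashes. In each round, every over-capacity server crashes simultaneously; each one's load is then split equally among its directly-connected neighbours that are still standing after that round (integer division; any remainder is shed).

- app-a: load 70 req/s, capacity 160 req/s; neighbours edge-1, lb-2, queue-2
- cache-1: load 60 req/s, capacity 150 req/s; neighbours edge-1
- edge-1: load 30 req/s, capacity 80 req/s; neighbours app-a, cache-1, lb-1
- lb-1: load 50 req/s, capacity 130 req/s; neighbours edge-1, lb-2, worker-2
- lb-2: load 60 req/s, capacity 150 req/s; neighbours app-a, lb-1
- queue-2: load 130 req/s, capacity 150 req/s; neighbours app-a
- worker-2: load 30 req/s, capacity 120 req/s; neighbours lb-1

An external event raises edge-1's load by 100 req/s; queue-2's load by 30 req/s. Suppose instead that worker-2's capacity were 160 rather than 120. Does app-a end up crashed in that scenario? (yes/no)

With worker-2's capacity at 160:
Round 1 — edge-1 at 130 > 80; queue-2 at 160 > 150. edge-1, queue-2 crash.
  edge-1 sheds 130 req/s to app-a, cache-1, lb-1: 43 each (1 lost).
    app-a: 70+43 = 113 ≤ 160
    cache-1: 60+43 = 103 ≤ 150
    lb-1: 50+43 = 93 ≤ 130
  queue-2 sheds 160 req/s to app-a: 160 each.
    app-a: 113+160 = 273 > 160
Round 2 — app-a crashes.
  app-a sheds 273 req/s to lb-2: 273 each.
    lb-2: 60+273 = 333 > 150
Round 3 — lb-2 crashes.
  lb-2 sheds 333 req/s to lb-1: 333 each.
    lb-1: 93+333 = 426 > 130
Round 4 — lb-1 crashes.
  lb-1 sheds 426 req/s to worker-2: 426 each.
    worker-2: 30+426 = 456 > 160
Round 5 — worker-2 crashes.
  worker-2 sheds 456 req/s: no online neighbours, lost.
No further crashes.

yes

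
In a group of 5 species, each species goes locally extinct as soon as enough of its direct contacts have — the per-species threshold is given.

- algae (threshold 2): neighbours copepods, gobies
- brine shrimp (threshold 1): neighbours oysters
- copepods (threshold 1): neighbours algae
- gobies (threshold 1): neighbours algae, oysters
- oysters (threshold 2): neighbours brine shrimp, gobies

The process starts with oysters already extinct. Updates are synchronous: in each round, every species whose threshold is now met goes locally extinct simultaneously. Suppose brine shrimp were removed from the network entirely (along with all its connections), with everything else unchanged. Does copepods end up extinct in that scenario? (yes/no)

With brine shrimp removed:
Round 1 — oysters goes locally extinct (initial).
Round 2 — checking thresholds:
  gobies: 1 of 2 neighbours ≥ 1, goes locally extinct.
Round 3 — no new extinctions; cascade stops.

no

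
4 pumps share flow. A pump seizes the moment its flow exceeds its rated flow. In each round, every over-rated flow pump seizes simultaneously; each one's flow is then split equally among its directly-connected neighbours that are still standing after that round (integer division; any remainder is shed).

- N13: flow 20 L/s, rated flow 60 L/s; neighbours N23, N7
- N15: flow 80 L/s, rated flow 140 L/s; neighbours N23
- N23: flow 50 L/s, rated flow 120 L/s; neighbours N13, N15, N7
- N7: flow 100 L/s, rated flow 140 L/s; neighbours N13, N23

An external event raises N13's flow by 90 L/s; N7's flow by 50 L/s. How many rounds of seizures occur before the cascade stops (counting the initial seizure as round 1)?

Round 1 — N13 at 110 > 60; N7 at 150 > 140. N13, N7 seize.
  N13 sheds 110 L/s to N23: 110 each.
    N23: 50+110 = 160 > 120
  N7 sheds 150 L/s to N23: 150 each.
    N23: 160+150 = 310 > 120
Round 2 — N23 seizes.
  N23 sheds 310 L/s to N15: 310 each.
    N15: 80+310 = 390 > 140
Round 3 — N15 seizes.
  N15 sheds 390 L/s: no online neighbours, lost.
No further seizures.

3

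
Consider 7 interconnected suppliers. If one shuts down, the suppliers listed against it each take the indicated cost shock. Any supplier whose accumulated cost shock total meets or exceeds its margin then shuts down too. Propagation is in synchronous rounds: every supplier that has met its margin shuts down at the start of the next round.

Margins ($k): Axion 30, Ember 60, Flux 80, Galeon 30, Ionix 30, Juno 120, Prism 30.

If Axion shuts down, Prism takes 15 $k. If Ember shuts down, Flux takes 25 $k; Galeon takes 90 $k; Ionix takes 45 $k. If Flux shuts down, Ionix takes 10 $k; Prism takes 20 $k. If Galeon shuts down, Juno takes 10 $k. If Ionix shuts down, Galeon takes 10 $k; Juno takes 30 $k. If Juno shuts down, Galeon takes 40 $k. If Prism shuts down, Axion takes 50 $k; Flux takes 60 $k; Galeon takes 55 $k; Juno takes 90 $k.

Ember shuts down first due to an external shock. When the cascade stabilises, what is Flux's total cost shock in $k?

Round 1 — Ember shuts down (initial).
  Flux: +25 → 25 < 80
  Galeon: +90 → 90 ≥ 30
  Ionix: +45 → 45 ≥ 30
Round 2 — Galeon, Ionix shut down.
  Juno: +10+30 → 40 < 120
No further shutdowns.

25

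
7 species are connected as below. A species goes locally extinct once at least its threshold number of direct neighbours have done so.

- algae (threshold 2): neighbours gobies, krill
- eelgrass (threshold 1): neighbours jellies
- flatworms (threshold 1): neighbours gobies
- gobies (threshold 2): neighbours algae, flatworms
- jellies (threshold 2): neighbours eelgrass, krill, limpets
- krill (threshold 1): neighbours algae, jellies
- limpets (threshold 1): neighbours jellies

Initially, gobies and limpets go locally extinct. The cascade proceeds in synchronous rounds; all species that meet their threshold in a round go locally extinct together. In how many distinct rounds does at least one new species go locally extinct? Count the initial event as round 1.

2

Round 1 — gobies, limpets go locally extinct (initial).
Round 2 — checking thresholds:
  algae: 1 of 2 neighbours < 2, holds.
  flatworms: 1 of 1 neighbours ≥ 1, goes locally extinct.
  jellies: 1 of 3 neighbours < 2, holds.
Round 3 — no new extinctions; cascade stops.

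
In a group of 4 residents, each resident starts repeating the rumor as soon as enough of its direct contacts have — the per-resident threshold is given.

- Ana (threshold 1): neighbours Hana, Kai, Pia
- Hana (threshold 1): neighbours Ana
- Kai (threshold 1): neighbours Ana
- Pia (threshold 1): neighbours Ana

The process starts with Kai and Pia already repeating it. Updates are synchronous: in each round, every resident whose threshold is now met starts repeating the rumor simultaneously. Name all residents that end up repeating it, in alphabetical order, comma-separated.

Round 1 — Kai, Pia start repeating the rumor (initial).
Round 2 — checking thresholds:
  Ana: 2 of 3 neighbours ≥ 1, starts repeating the rumor.
Round 3 — checking thresholds:
  Hana: 1 of 1 neighbours ≥ 1, starts repeating the rumor.
Round 4 — no new spreads; cascade stops.

Ana, Hana, Kai, Pia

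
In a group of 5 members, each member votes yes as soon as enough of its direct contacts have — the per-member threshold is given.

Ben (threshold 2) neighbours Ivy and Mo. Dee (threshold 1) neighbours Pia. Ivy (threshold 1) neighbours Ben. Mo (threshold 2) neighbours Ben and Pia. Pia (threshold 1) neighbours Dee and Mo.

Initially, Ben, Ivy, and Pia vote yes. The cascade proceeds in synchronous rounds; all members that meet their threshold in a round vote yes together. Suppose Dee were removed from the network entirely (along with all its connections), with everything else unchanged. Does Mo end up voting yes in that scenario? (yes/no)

yes

With Dee removed:
Round 1 — Ben, Ivy, Pia vote yes (initial).
Round 2 — checking thresholds:
  Mo: 2 of 2 neighbours ≥ 2, votes yes.
Round 3 — no new yes votes; cascade stops.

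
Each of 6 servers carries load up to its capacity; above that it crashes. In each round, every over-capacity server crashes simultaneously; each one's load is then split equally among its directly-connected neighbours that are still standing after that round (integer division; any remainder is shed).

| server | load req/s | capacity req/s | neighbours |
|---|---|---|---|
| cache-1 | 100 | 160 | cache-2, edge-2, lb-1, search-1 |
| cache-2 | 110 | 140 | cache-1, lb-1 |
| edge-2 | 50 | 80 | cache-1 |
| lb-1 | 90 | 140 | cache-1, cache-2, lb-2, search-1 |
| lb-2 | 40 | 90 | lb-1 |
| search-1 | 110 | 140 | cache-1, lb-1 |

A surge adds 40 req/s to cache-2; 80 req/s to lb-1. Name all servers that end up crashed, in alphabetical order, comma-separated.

cache-1, cache-2, edge-2, lb-1, lb-2, search-1

Round 1 — cache-2 at 150 > 140; lb-1 at 170 > 140. cache-2, lb-1 crash.
  cache-2 sheds 150 req/s to cache-1: 150 each.
    cache-1: 100+150 = 250 > 160
  lb-1 sheds 170 req/s to cache-1, lb-2, search-1: 56 each (2 lost).
    cache-1: 250+56 = 306 > 160
    lb-2: 40+56 = 96 > 90
    search-1: 110+56 = 166 > 140
Round 2 — cache-1, lb-2, search-1 crash.
  cache-1 sheds 306 req/s to edge-2: 306 each.
    edge-2: 50+306 = 356 > 80
  lb-2 sheds 96 req/s: no online neighbours, lost.
  search-1 sheds 166 req/s: no online neighbours, lost.
Round 3 — edge-2 crashes.
  edge-2 sheds 356 req/s: no online neighbours, lost.
No further crashes.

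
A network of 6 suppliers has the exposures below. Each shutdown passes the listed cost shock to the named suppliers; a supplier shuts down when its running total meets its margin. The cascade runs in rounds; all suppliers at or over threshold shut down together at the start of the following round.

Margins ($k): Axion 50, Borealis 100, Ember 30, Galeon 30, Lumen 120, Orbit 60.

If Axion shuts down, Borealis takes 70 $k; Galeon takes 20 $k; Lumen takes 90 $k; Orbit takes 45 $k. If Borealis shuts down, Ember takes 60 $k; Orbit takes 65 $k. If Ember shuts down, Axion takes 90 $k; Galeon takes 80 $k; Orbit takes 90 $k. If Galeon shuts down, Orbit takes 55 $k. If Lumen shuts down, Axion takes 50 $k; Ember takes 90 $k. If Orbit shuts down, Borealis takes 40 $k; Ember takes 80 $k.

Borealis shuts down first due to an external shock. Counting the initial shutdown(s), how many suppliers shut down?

Round 1 — Borealis shuts down (initial).
  Ember: +60 → 60 ≥ 30
  Orbit: +65 → 65 ≥ 60
Round 2 — Ember, Orbit shut down.
  Axion: +90 → 90 ≥ 50
  Galeon: +80 → 80 ≥ 30
Round 3 — Axion, Galeon shut down.
  Lumen: +90 → 90 < 120
No further shutdowns.

5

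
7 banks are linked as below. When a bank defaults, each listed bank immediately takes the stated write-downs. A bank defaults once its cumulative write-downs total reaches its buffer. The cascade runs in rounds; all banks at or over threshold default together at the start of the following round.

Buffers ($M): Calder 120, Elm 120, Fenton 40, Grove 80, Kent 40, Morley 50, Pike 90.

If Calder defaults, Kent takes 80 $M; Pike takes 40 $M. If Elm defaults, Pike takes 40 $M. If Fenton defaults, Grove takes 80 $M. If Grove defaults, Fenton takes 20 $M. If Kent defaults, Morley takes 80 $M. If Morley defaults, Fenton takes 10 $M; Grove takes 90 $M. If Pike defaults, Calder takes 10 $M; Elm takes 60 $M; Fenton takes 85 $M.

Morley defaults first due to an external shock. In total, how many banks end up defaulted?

2

Round 1 — Morley defaults (initial).
  Fenton: +10 → 10 < 40
  Grove: +90 → 90 ≥ 80
Round 2 — Grove defaults.
  Fenton: +20 → 30 < 40
No further defaults.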